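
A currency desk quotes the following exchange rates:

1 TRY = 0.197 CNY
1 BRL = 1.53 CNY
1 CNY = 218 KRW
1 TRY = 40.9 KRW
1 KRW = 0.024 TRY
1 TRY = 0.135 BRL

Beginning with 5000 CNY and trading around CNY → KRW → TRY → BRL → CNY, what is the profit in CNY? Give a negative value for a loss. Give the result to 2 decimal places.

5000 CNY × 218 = 1090000 KRW
1090000 KRW × 0.024 = 26160 TRY
26160 TRY × 0.135 = 3531.6 BRL
3531.6 BRL × 1.53 = 5403.348 CNY
Net change: 5403.348 − 5000 = 403.348 CNY

403.35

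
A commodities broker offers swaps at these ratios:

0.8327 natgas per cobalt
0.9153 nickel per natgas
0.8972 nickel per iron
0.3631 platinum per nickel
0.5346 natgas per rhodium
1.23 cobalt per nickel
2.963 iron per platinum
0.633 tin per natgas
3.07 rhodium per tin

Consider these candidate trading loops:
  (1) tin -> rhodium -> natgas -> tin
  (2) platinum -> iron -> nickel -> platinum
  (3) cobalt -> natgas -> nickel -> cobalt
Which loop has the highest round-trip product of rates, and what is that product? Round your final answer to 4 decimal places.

1.0389

(1) 3.07 × 0.5346 × 0.633 = 1.03889
(2) 2.963 × 0.8972 × 0.3631 = 0.96527
(3) 0.8327 × 0.9153 × 1.23 = 0.93747
Highest is cycle (1) at 1.0389 (>1, arbitrage).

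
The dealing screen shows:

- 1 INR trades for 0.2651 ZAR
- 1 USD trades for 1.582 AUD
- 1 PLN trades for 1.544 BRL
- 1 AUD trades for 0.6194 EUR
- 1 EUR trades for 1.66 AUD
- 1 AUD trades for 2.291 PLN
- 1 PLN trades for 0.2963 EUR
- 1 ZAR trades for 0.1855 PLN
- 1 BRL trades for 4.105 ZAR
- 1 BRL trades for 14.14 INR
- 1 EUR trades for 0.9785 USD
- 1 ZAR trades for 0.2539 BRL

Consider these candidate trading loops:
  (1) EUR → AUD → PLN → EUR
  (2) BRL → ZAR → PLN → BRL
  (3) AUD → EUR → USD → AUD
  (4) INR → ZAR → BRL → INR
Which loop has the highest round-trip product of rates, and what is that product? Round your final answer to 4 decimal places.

1.1757

(1) 1.66 × 2.291 × 0.2963 = 1.12685
(2) 4.105 × 0.1855 × 1.544 = 1.17572
(3) 0.6194 × 0.9785 × 1.582 = 0.95882
(4) 0.2651 × 0.2539 × 14.14 = 0.95175
Highest is cycle (2) at 1.1757 (>1, arbitrage).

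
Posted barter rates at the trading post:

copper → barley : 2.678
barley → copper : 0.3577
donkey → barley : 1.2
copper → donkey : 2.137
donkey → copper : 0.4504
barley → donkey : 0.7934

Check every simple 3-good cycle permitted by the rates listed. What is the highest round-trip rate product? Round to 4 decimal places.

0.9570

donkey→copper→barley→donkey: 0.4504 × 2.678 × 0.7934 = 0.95698
donkey→barley→copper→donkey: 1.2 × 0.3577 × 2.137 = 0.91729
Maximum is donkey→copper→barley→donkey at 0.9570; no arbitrage — every cycle loses value.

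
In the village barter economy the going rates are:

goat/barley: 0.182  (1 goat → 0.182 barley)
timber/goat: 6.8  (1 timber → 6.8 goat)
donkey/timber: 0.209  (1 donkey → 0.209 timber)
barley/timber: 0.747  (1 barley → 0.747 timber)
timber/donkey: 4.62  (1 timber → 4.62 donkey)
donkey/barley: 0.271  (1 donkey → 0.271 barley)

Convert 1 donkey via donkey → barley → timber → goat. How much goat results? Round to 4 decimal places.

1 donkey × 0.271 = 0.271 barley
0.271 barley × 0.747 = 0.202437 timber
0.202437 timber × 6.8 = 1.3765716 goat

1.3766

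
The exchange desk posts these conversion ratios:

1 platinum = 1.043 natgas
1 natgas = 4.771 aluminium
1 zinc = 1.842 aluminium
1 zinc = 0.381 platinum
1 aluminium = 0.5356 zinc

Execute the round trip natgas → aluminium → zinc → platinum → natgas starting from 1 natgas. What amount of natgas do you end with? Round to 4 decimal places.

1 natgas × 4.771 = 4.771 aluminium
4.771 aluminium × 0.5356 = 2.5553476 zinc
2.5553476 zinc × 0.381 = 0.9735874356 platinum
0.9735874356 platinum × 1.043 = 1.0154516953308 natgas

1.0155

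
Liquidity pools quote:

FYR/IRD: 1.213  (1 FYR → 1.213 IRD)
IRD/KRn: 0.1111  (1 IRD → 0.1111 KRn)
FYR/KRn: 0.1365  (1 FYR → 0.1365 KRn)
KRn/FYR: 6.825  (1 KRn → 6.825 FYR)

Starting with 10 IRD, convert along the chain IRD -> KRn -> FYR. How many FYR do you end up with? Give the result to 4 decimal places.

10 IRD × 0.1111 = 1.111 KRn
1.111 KRn × 6.825 = 7.582575 FYR

7.5826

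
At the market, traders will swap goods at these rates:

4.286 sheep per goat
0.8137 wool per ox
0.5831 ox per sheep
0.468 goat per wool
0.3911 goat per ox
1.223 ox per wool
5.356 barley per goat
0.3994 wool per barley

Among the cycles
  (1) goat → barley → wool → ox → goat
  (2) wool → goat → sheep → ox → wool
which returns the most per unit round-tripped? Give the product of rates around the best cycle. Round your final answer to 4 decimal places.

1.0232

(1) 5.356 × 0.3994 × 1.223 × 0.3911 = 1.02321
(2) 0.468 × 4.286 × 0.5831 × 0.8137 = 0.95171
Highest is cycle (1) at 1.0232 (>1, arbitrage).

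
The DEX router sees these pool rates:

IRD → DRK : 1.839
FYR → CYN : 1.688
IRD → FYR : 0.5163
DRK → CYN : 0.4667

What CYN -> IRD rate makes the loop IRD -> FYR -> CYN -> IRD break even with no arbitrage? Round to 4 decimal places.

1.1474

Known legs of the cycle: 0.5163 × 1.688 = 0.8715144
For no arbitrage the full-cycle product must be 1, so the missing rate is 1 / 0.8715144 ≈ 1.147428.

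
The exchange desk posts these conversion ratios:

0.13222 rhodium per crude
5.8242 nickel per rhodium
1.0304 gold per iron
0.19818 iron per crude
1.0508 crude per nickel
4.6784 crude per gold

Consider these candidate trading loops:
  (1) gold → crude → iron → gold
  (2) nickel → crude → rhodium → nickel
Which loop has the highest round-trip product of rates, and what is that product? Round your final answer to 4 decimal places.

0.9554

(1) 4.6784 × 0.19818 × 1.0304 = 0.95535
(2) 1.0508 × 0.13222 × 5.8242 = 0.80920
Highest is cycle (1) at 0.9554 (≤1, no arbitrage).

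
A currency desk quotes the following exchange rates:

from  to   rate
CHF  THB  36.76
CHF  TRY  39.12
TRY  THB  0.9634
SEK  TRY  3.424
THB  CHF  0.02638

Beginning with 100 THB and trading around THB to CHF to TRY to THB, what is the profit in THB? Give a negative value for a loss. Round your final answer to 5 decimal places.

100 THB × 0.02638 = 2.638 CHF
2.638 CHF × 39.12 = 103.19856 TRY
103.19856 TRY × 0.9634 = 99.421492704 THB
Net change: 99.421492704 − 100 = -0.578507296 THB

-0.57851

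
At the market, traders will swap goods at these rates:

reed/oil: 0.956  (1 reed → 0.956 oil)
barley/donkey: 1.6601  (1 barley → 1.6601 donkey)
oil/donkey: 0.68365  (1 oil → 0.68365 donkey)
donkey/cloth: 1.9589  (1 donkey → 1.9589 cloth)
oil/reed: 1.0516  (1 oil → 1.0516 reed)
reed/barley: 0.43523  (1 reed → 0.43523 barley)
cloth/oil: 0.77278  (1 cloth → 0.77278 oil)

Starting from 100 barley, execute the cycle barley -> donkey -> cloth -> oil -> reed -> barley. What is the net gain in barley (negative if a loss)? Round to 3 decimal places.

100 barley × 1.6601 = 166.01 donkey
166.01 donkey × 1.9589 = 325.196989 cloth
325.196989 cloth × 0.77278 = 251.30572915942 oil
251.30572915942 oil × 1.0516 = 264.273104784046072 reed
264.273104784046072 reed × 0.43523 = 115.01958339516037191656 barley
Net change: 115.01958339516037191656 − 100 = 15.01958339516037191656 barley

15.020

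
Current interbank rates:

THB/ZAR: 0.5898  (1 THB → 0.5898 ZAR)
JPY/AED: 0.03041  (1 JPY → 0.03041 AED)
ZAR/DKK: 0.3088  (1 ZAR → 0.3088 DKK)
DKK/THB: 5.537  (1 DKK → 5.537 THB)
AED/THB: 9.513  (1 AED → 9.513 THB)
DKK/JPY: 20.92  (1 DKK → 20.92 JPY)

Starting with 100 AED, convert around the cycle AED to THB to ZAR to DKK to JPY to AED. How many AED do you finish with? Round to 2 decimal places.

110.22

100 AED × 9.513 = 951.3 THB
951.3 THB × 0.5898 = 561.07674 ZAR
561.07674 ZAR × 0.3088 = 173.260497312 DKK
173.260497312 DKK × 20.92 = 3624.60960376704 JPY
3624.60960376704 JPY × 0.03041 = 110.2243780505556864 AED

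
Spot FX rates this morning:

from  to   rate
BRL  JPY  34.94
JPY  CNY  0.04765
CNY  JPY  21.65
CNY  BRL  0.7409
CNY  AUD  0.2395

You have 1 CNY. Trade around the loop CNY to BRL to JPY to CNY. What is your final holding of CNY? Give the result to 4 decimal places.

1.2335

1 CNY × 0.7409 = 0.7409 BRL
0.7409 BRL × 34.94 = 25.887046 JPY
25.887046 JPY × 0.04765 = 1.2335177419 CNY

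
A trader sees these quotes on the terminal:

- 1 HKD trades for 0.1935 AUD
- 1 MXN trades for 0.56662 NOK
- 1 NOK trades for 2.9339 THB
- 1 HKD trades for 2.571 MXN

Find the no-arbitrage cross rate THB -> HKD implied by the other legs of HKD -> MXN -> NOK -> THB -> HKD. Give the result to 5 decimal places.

Known legs of the cycle: 2.571 × 0.56662 × 2.9339 = 4.274046900678
For no arbitrage the full-cycle product must be 1, so the missing rate is 1 / 4.274046900678 ≈ 0.2339703.

0.23397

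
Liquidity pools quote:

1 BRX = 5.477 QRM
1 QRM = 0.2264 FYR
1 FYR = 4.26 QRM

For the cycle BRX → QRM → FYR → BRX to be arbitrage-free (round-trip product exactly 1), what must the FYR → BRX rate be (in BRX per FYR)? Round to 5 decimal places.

0.80646

Known legs of the cycle: 5.477 × 0.2264 = 1.2399928
For no arbitrage the full-cycle product must be 1, so the missing rate is 1 / 1.2399928 ≈ 0.8064563.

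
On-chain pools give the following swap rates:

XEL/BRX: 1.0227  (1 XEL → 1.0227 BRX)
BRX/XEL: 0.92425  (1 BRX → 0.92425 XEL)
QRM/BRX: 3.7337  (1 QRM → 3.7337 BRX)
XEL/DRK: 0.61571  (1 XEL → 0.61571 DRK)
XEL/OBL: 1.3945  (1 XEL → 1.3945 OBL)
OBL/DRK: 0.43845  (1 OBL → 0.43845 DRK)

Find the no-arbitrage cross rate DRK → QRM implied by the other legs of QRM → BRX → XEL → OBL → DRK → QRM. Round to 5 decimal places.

0.47395

Known legs of the cycle: 3.7337 × 0.92425 × 1.3945 × 0.43845 = 2.109927205772968125
For no arbitrage the full-cycle product must be 1, so the missing rate is 1 / 2.109927205772968125 ≈ 0.4739500.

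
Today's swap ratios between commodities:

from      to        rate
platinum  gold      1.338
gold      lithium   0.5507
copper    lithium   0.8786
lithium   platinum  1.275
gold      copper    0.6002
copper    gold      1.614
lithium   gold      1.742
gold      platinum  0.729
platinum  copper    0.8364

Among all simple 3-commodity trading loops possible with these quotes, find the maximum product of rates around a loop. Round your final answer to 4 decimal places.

0.9841

copper→gold→platinum→copper: 1.614 × 0.729 × 0.8364 = 0.98411
gold→lithium→platinum→gold: 0.5507 × 1.275 × 1.338 = 0.93947
copper→lithium→platinum→copper: 0.8786 × 1.275 × 0.8364 = 0.93695
copper→lithium→gold→copper: 0.8786 × 1.742 × 0.6002 = 0.91862
Maximum is copper→gold→platinum→copper at 0.9841; no arbitrage — every cycle loses value.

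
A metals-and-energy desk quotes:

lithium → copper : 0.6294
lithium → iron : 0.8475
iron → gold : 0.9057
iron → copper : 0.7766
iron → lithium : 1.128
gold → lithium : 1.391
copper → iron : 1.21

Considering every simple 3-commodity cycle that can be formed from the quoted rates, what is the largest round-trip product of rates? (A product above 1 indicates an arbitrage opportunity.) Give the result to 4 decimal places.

1.0677

gold→lithium→iron→gold: 1.391 × 0.8475 × 0.9057 = 1.06770
copper→iron→lithium→copper: 1.21 × 1.128 × 0.6294 = 0.85906
Maximum is gold→lithium→iron→gold at 1.0677; arbitrage exists.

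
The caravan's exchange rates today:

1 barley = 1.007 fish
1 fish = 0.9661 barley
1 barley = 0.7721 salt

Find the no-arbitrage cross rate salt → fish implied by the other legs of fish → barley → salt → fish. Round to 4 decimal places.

Known legs of the cycle: 0.9661 × 0.7721 = 0.74592581
For no arbitrage the full-cycle product must be 1, so the missing rate is 1 / 0.74592581 ≈ 1.340616.

1.3406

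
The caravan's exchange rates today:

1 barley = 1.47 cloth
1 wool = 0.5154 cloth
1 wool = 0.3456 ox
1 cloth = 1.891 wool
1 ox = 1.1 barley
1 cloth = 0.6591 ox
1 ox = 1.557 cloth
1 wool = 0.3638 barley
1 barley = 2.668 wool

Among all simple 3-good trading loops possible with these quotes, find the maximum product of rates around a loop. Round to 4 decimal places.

ox→barley→cloth→ox: 1.1 × 1.47 × 0.6591 = 1.06576
ox→cloth→wool→ox: 1.557 × 1.891 × 0.3456 = 1.01755
ox→barley→wool→ox: 1.1 × 2.668 × 0.3456 = 1.01427
wool→barley→cloth→wool: 0.3638 × 1.47 × 1.891 = 1.01128
Maximum is ox→barley→cloth→ox at 1.0658; arbitrage exists.

1.0658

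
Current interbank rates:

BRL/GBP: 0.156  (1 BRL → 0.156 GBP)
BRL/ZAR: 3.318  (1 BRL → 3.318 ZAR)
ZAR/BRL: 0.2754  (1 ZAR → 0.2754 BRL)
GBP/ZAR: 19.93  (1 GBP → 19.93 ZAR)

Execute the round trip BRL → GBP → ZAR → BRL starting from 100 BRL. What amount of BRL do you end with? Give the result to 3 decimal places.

85.624

100 BRL × 0.156 = 15.6 GBP
15.6 GBP × 19.93 = 310.908 ZAR
310.908 ZAR × 0.2754 = 85.6240632 BRL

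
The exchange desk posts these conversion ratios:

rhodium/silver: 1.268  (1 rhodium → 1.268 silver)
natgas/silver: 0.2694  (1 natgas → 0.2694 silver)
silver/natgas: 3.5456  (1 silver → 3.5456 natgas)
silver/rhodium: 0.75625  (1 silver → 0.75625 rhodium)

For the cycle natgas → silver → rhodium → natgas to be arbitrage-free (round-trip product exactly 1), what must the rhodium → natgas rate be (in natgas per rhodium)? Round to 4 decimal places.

Known legs of the cycle: 0.2694 × 0.75625 = 0.20373375
For no arbitrage the full-cycle product must be 1, so the missing rate is 1 / 0.20373375 ≈ 4.908367.

4.9084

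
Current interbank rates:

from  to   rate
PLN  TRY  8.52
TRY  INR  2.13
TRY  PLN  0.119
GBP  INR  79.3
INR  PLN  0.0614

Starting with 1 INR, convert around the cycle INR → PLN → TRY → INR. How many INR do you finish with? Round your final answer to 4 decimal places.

1 INR × 0.0614 = 0.0614 PLN
0.0614 PLN × 8.52 = 0.523128 TRY
0.523128 TRY × 2.13 = 1.11426264 INR

1.1143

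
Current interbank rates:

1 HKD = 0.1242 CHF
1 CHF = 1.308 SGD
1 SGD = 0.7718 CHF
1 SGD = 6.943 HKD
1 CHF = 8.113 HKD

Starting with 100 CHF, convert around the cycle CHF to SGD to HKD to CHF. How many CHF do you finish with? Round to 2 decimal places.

112.79

100 CHF × 1.308 = 130.8 SGD
130.8 SGD × 6.943 = 908.1444 HKD
908.1444 HKD × 0.1242 = 112.79153448 CHF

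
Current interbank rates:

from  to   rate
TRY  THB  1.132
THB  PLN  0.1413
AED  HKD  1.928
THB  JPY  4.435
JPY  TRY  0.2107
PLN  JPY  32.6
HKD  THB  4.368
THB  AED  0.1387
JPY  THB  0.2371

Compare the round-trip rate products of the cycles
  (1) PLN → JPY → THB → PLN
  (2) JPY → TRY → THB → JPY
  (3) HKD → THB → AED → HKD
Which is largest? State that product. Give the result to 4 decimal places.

1.1681

(1) 32.6 × 0.2371 × 0.1413 = 1.09217
(2) 0.2107 × 1.132 × 4.435 = 1.05780
(3) 4.368 × 0.1387 × 1.928 = 1.16806
Highest is cycle (3) at 1.1681 (>1, arbitrage).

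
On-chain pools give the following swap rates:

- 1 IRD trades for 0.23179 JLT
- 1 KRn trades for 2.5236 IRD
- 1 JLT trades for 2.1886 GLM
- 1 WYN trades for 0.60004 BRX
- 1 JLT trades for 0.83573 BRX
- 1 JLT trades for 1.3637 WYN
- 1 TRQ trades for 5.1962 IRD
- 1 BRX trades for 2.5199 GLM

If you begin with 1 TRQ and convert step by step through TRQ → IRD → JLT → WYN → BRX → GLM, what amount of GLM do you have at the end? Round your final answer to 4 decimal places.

1 TRQ × 5.1962 = 5.1962 IRD
5.1962 IRD × 0.23179 = 1.204427198 JLT
1.204427198 JLT × 1.3637 = 1.6424773699126 WYN
1.6424773699126 WYN × 0.60004 = 0.985552121042356504 BRX
0.985552121042356504 BRX × 2.5199 = 2.4834927898146341544296 GLM

2.4835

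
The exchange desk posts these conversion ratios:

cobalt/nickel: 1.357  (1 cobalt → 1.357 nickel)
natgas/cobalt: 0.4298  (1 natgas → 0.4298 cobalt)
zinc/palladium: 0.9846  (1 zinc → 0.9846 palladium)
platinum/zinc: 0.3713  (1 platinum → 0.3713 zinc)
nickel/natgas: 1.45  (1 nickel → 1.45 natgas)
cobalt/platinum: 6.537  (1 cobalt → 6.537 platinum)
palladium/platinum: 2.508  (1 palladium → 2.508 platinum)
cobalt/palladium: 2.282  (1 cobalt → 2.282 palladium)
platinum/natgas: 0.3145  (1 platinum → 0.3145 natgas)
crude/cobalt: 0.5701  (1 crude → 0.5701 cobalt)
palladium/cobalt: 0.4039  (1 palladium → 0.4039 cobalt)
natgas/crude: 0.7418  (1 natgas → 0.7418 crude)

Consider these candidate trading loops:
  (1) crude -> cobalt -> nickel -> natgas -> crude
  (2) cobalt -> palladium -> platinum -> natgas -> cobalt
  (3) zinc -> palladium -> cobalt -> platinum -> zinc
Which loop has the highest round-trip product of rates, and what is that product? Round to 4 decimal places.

(1) 0.5701 × 1.357 × 1.45 × 0.7418 = 0.83212
(2) 2.282 × 2.508 × 0.3145 × 0.4298 = 0.77362
(3) 0.9846 × 0.4039 × 6.537 × 0.3713 = 0.96524
Highest is cycle (3) at 0.9652 (≤1, no arbitrage).

0.9652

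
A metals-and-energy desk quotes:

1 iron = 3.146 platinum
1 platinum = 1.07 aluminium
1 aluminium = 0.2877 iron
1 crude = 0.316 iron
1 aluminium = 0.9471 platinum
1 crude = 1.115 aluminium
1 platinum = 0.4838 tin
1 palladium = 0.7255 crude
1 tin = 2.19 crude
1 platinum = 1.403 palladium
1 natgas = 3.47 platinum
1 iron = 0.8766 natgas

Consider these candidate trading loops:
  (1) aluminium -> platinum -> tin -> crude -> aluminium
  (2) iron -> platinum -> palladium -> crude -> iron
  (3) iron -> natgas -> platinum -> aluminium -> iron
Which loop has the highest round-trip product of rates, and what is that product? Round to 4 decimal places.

1.1189

(1) 0.9471 × 0.4838 × 2.19 × 1.115 = 1.11887
(2) 3.146 × 1.403 × 0.7255 × 0.316 = 1.01191
(3) 0.8766 × 3.47 × 1.07 × 0.2877 = 0.93639
Highest is cycle (1) at 1.1189 (>1, arbitrage).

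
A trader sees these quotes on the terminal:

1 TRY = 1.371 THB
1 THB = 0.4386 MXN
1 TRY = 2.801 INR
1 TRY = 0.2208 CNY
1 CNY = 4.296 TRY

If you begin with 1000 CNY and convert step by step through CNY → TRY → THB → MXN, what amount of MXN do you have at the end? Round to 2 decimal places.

2583.27

1000 CNY × 4.296 = 4296 TRY
4296 TRY × 1.371 = 5889.816 THB
5889.816 THB × 0.4386 = 2583.2732976 MXN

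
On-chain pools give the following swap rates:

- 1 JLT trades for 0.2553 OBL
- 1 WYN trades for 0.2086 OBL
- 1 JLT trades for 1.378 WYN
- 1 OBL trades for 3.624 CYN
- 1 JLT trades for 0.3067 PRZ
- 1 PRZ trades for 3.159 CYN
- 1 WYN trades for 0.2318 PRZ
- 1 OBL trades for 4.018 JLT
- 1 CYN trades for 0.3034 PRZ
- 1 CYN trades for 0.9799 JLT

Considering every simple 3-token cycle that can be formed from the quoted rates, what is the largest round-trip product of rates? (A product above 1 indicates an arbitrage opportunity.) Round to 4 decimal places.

1.1550

WYN→OBL→JLT→WYN: 0.2086 × 4.018 × 1.378 = 1.15498
JLT→PRZ→CYN→JLT: 0.3067 × 3.159 × 0.9799 = 0.94939
JLT→OBL→CYN→JLT: 0.2553 × 3.624 × 0.9799 = 0.90661
Maximum is WYN→OBL→JLT→WYN at 1.1550; arbitrage exists.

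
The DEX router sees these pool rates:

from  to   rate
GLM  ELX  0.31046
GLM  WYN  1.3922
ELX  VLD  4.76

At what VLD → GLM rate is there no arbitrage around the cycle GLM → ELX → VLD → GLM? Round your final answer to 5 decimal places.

Known legs of the cycle: 0.31046 × 4.76 = 1.4777896
For no arbitrage the full-cycle product must be 1, so the missing rate is 1 / 1.4777896 ≈ 0.6766863.

0.67669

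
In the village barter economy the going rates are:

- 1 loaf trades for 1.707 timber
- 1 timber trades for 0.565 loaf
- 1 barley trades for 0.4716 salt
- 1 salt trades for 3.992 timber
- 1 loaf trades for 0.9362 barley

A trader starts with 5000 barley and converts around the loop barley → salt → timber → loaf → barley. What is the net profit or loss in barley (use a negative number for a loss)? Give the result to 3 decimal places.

-20.893

5000 barley × 0.4716 = 2358 salt
2358 salt × 3.992 = 9413.136 timber
9413.136 timber × 0.565 = 5318.42184 loaf
5318.42184 loaf × 0.9362 = 4979.106526608 barley
Net change: 4979.106526608 − 5000 = -20.893473392 barley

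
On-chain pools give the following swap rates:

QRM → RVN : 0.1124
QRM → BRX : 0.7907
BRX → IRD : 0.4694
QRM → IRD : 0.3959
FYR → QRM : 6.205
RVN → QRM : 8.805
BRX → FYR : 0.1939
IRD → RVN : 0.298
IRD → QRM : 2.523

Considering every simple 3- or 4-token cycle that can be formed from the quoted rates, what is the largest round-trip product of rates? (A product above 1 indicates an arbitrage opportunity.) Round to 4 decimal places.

IRD→RVN→QRM→IRD: 0.298 × 8.805 × 0.3959 = 1.03880
BRX→IRD→RVN→QRM→BRX: 0.4694 × 0.298 × 8.805 × 0.7907 = 0.97387
BRX→FYR→QRM→BRX: 0.1939 × 6.205 × 0.7907 = 0.95133
BRX→IRD→QRM→BRX: 0.4694 × 2.523 × 0.7907 = 0.93642
Maximum is IRD→RVN→QRM→IRD at 1.0388; arbitrage exists.

1.0388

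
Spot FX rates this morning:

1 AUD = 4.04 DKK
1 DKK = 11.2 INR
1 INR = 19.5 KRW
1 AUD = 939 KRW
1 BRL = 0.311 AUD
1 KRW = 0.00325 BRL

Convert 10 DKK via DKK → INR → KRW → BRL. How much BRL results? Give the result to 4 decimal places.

7.0980

10 DKK × 11.2 = 112 INR
112 INR × 19.5 = 2184 KRW
2184 KRW × 0.00325 = 7.098 BRL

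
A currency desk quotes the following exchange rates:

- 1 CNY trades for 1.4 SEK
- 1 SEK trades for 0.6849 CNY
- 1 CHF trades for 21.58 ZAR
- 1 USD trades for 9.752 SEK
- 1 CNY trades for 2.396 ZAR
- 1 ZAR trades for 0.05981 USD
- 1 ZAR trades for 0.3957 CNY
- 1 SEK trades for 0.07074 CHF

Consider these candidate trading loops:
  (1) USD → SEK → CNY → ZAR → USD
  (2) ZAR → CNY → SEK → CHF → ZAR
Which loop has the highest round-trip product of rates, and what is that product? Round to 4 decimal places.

(1) 9.752 × 0.6849 × 2.396 × 0.05981 = 0.95715
(2) 0.3957 × 1.4 × 0.07074 × 21.58 = 0.84569
Highest is cycle (1) at 0.9572 (≤1, no arbitrage).

0.9572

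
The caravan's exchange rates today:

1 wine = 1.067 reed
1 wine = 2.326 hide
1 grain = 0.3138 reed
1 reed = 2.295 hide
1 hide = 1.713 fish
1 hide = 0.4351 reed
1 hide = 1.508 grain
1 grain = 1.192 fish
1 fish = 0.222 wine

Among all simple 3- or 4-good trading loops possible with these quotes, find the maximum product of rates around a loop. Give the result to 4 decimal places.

reed→hide→grain→reed: 2.295 × 1.508 × 0.3138 = 1.08602
reed→hide→fish→wine→reed: 2.295 × 1.713 × 0.222 × 1.067 = 0.93123
grain→fish→wine→hide→grain: 1.192 × 0.222 × 2.326 × 1.508 = 0.92820
wine→hide→fish→wine: 2.326 × 1.713 × 0.222 = 0.88455
Maximum is reed→hide→grain→reed at 1.0860; arbitrage exists.

1.0860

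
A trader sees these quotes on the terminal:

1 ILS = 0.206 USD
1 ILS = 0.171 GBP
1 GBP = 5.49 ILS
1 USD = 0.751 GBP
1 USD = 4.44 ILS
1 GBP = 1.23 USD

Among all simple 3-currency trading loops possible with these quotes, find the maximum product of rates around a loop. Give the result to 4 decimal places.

ILS→GBP→USD→ILS: 0.171 × 1.23 × 4.44 = 0.93387
ILS→USD→GBP→ILS: 0.206 × 0.751 × 5.49 = 0.84934
Maximum is ILS→GBP→USD→ILS at 0.9339; no arbitrage — every cycle loses value.

0.9339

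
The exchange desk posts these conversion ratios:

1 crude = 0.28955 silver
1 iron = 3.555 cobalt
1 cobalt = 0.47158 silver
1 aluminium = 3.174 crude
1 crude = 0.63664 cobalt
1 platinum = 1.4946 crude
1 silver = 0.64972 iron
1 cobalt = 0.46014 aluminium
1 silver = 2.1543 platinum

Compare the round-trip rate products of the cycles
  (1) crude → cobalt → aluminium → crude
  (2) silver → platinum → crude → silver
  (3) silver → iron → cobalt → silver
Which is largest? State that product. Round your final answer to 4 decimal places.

1.0892

(1) 0.63664 × 0.46014 × 3.174 = 0.92980
(2) 2.1543 × 1.4946 × 0.28955 = 0.93230
(3) 0.64972 × 3.555 × 0.47158 = 1.08923
Highest is cycle (3) at 1.0892 (>1, arbitrage).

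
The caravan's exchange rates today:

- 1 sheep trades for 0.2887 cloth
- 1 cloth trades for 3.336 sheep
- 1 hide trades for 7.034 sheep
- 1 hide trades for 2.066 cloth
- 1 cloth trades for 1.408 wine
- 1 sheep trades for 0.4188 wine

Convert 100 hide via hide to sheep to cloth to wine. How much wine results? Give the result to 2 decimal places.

285.92

100 hide × 7.034 = 703.4 sheep
703.4 sheep × 0.2887 = 203.07158 cloth
203.07158 cloth × 1.408 = 285.92478464 wine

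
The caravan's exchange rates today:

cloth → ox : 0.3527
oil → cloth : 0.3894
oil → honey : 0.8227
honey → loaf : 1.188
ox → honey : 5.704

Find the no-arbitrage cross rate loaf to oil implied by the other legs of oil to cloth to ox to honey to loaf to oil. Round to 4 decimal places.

1.0745

Known legs of the cycle: 0.3894 × 0.3527 × 5.704 × 1.188 = 0.93067353504576
For no arbitrage the full-cycle product must be 1, so the missing rate is 1 / 0.93067353504576 ≈ 1.074491.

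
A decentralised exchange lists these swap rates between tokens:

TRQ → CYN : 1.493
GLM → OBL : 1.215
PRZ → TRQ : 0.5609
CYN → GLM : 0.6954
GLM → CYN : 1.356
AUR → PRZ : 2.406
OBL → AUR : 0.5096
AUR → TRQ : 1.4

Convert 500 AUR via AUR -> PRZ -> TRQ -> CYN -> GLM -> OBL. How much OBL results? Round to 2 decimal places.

500 AUR × 2.406 = 1203 PRZ
1203 PRZ × 0.5609 = 674.7627 TRQ
674.7627 TRQ × 1.493 = 1007.4207111 CYN
1007.4207111 CYN × 0.6954 = 700.56036249894 GLM
700.56036249894 GLM × 1.215 = 851.1808404362121 OBL

851.18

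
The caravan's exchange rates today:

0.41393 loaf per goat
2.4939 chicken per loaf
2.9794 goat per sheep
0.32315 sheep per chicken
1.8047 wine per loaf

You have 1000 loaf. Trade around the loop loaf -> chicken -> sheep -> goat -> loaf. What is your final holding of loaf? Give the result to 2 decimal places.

1000 loaf × 2.4939 = 2493.9 chicken
2493.9 chicken × 0.32315 = 805.903785 sheep
805.903785 sheep × 2.9794 = 2401.109737029 goat
2401.109737029 goat × 0.41393 = 993.89135344841397 loaf

993.89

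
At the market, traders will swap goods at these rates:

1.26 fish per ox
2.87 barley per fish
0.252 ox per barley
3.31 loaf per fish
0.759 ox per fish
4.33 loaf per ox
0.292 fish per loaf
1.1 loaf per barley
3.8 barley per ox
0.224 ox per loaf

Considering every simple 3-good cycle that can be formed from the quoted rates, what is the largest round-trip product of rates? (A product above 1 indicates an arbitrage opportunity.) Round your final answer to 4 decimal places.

0.9596

loaf→fish→ox→loaf: 0.292 × 0.759 × 4.33 = 0.95965
loaf→ox→barley→loaf: 0.224 × 3.8 × 1.1 = 0.93632
loaf→ox→fish→loaf: 0.224 × 1.26 × 3.31 = 0.93421
loaf→fish→barley→loaf: 0.292 × 2.87 × 1.1 = 0.92184
barley→ox→fish→barley: 0.252 × 1.26 × 2.87 = 0.91128
Maximum is loaf→fish→ox→loaf at 0.9596; no arbitrage — every cycle loses value.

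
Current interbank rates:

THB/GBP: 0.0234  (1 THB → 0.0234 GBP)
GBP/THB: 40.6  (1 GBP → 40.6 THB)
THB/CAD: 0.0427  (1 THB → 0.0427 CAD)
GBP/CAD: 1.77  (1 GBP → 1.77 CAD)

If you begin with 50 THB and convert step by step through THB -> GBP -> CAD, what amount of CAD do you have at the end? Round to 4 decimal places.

2.0709

50 THB × 0.0234 = 1.17 GBP
1.17 GBP × 1.77 = 2.0709 CAD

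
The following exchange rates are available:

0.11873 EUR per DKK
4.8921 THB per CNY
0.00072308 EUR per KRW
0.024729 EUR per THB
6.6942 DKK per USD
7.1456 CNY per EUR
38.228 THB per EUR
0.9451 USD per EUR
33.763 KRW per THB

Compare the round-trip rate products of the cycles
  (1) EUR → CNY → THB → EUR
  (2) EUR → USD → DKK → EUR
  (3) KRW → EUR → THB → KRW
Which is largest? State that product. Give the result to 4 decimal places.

0.9333

(1) 7.1456 × 4.8921 × 0.024729 = 0.86445
(2) 0.9451 × 6.6942 × 0.11873 = 0.75117
(3) 0.00072308 × 38.228 × 33.763 = 0.93327
Highest is cycle (3) at 0.9333 (≤1, no arbitrage).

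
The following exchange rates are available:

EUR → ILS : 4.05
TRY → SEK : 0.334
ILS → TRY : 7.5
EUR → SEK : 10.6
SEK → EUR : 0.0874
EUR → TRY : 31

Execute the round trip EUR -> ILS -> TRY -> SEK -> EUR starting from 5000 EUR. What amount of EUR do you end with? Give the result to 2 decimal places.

5000 EUR × 4.05 = 20250 ILS
20250 ILS × 7.5 = 151875 TRY
151875 TRY × 0.334 = 50726.25 SEK
50726.25 SEK × 0.0874 = 4433.47425 EUR

4433.47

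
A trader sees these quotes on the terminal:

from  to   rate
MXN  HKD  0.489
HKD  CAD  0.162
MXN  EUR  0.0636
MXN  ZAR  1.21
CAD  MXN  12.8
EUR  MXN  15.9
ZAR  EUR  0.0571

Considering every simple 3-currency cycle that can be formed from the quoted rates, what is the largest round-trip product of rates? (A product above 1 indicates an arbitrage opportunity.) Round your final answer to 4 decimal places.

ZAR→EUR→MXN→ZAR: 0.0571 × 15.9 × 1.21 = 1.09855
CAD→MXN→HKD→CAD: 12.8 × 0.489 × 0.162 = 1.01399
Maximum is ZAR→EUR→MXN→ZAR at 1.0985; arbitrage exists.

1.0985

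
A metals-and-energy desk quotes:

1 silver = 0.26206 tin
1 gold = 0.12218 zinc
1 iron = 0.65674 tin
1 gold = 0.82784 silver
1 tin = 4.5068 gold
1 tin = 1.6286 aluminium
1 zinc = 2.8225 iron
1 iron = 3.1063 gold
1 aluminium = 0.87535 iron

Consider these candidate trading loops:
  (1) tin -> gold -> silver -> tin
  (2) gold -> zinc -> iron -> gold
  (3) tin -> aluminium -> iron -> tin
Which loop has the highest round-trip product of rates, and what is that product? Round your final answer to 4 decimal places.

1.0712

(1) 4.5068 × 0.82784 × 0.26206 = 0.97772
(2) 0.12218 × 2.8225 × 3.1063 = 1.07122
(3) 1.6286 × 0.87535 × 0.65674 = 0.93625
Highest is cycle (2) at 1.0712 (>1, arbitrage).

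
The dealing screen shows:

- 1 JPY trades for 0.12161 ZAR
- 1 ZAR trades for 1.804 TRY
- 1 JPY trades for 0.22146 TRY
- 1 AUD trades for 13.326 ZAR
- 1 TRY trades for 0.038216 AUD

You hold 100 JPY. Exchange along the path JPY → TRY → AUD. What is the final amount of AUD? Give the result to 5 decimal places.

0.84633

100 JPY × 0.22146 = 22.146 TRY
22.146 TRY × 0.038216 = 0.846331536 AUD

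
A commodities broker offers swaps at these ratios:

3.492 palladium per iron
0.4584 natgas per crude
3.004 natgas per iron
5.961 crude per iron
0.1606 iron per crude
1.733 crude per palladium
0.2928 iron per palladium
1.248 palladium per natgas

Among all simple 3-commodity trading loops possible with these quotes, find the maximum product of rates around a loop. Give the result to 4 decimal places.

1.0977

iron→natgas→palladium→iron: 3.004 × 1.248 × 0.2928 = 1.09770
crude→natgas→palladium→crude: 0.4584 × 1.248 × 1.733 = 0.99142
crude→iron→palladium→crude: 0.1606 × 3.492 × 1.733 = 0.97189
Maximum is iron→natgas→palladium→iron at 1.0977; arbitrage exists.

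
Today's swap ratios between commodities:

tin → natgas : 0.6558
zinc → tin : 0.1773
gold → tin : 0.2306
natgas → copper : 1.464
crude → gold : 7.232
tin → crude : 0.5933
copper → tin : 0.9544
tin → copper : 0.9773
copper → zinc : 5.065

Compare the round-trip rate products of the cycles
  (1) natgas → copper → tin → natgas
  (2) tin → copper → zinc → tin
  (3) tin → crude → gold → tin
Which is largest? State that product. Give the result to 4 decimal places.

0.9894

(1) 1.464 × 0.9544 × 0.6558 = 0.91631
(2) 0.9773 × 5.065 × 0.1773 = 0.87764
(3) 0.5933 × 7.232 × 0.2306 = 0.98945
Highest is cycle (3) at 0.9894 (≤1, no arbitrage).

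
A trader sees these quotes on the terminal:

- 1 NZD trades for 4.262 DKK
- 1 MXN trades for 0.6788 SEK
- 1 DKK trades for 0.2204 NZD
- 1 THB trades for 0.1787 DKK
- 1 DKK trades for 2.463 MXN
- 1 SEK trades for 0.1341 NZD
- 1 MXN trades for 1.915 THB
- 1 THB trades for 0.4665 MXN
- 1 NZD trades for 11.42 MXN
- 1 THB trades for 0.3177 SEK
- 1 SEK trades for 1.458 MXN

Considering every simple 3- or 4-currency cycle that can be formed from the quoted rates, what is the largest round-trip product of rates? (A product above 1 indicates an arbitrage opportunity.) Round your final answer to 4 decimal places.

NZD→MXN→SEK→NZD: 11.42 × 0.6788 × 0.1341 = 1.03953
DKK→MXN→SEK→NZD→DKK: 2.463 × 0.6788 × 0.1341 × 4.262 = 0.95554
NZD→MXN→THB→SEK→NZD: 11.42 × 1.915 × 0.3177 × 0.1341 = 0.93171
THB→SEK→MXN→THB: 0.3177 × 1.458 × 1.915 = 0.88704
DKK→NZD→MXN→THB→DKK: 0.2204 × 11.42 × 1.915 × 0.1787 = 0.86133
DKK→MXN→THB→DKK: 2.463 × 1.915 × 0.1787 = 0.84286
Maximum is NZD→MXN→SEK→NZD at 1.0395; arbitrage exists.

1.0395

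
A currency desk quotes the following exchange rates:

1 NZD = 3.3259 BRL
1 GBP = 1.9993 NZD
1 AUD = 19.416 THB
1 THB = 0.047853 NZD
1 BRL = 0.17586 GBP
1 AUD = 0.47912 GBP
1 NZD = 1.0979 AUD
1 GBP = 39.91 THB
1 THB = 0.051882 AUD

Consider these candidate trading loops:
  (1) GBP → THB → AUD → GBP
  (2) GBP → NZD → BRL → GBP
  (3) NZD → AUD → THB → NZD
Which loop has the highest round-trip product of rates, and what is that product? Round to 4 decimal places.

1.1694

(1) 39.91 × 0.051882 × 0.47912 = 0.99207
(2) 1.9993 × 3.3259 × 0.17586 = 1.16938
(3) 1.0979 × 19.416 × 0.047853 = 1.02007
Highest is cycle (2) at 1.1694 (>1, arbitrage).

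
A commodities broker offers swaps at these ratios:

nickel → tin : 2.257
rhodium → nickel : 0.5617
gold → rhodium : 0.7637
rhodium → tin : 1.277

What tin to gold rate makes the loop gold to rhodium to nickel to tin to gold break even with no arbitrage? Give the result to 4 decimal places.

1.0329

Known legs of the cycle: 0.7637 × 0.5617 × 2.257 = 0.96818594453
For no arbitrage the full-cycle product must be 1, so the missing rate is 1 / 0.96818594453 ≈ 1.032859.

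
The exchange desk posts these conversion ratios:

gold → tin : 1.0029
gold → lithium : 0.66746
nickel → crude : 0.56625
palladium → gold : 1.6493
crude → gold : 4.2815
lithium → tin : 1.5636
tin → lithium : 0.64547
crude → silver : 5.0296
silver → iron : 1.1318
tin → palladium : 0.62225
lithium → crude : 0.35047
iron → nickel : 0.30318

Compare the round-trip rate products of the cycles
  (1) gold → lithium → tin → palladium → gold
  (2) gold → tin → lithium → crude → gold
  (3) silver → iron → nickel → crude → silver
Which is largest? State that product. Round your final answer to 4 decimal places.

1.0711

(1) 0.66746 × 1.5636 × 0.62225 × 1.6493 = 1.07106
(2) 1.0029 × 0.64547 × 0.35047 × 4.2815 = 0.97136
(3) 1.1318 × 0.30318 × 0.56625 × 5.0296 = 0.97726
Highest is cycle (1) at 1.0711 (>1, arbitrage).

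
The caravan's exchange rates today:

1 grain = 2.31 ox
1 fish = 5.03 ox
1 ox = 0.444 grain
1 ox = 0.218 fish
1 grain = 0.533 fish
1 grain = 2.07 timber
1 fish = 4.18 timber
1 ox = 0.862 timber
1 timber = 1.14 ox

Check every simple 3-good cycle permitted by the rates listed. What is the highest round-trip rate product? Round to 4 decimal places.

ox→grain→fish→ox: 0.444 × 0.533 × 5.03 = 1.19036
timber→ox→grain→timber: 1.14 × 0.444 × 2.07 = 1.04775
timber→ox→fish→timber: 1.14 × 0.218 × 4.18 = 1.03881
Maximum is ox→grain→fish→ox at 1.1904; arbitrage exists.

1.1904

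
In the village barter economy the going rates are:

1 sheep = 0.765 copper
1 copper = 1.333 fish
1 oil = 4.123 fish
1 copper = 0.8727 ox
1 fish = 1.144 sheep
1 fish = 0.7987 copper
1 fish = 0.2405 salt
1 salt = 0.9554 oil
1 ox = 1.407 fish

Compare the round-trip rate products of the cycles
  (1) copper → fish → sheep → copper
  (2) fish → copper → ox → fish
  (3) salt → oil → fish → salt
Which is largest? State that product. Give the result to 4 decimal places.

(1) 1.333 × 1.144 × 0.765 = 1.16659
(2) 0.7987 × 0.8727 × 1.407 = 0.98071
(3) 0.9554 × 4.123 × 0.2405 = 0.94736
Highest is cycle (1) at 1.1666 (>1, arbitrage).

1.1666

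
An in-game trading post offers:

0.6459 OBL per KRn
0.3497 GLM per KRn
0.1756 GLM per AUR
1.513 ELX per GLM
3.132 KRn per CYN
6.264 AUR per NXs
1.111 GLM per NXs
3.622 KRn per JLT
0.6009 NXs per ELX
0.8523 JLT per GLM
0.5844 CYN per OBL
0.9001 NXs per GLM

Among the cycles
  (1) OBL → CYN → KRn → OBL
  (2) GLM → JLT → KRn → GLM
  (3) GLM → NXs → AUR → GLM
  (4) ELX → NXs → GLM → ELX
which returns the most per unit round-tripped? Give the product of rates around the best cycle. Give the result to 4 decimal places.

(1) 0.5844 × 3.132 × 0.6459 = 1.18222
(2) 0.8523 × 3.622 × 0.3497 = 1.07953
(3) 0.9001 × 6.264 × 0.1756 = 0.99007
(4) 0.6009 × 1.111 × 1.513 = 1.01008
Highest is cycle (1) at 1.1822 (>1, arbitrage).

1.1822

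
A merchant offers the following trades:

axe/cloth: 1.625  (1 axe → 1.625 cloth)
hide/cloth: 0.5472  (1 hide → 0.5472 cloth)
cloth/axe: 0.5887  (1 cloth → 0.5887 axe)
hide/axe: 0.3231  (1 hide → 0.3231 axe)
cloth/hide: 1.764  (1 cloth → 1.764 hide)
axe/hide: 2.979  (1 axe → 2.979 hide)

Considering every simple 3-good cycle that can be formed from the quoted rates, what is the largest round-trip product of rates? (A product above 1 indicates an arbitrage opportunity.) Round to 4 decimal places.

0.9596

cloth→axe→hide→cloth: 0.5887 × 2.979 × 0.5472 = 0.95965
cloth→hide→axe→cloth: 1.764 × 0.3231 × 1.625 = 0.92617
Maximum is cloth→axe→hide→cloth at 0.9596; no arbitrage — every cycle loses value.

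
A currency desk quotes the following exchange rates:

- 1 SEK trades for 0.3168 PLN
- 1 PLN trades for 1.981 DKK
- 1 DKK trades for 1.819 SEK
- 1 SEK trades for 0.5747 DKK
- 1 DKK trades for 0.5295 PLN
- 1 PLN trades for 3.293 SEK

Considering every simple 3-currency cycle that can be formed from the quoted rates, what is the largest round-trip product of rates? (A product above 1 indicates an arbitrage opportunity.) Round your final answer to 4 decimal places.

DKK→SEK→PLN→DKK: 1.819 × 0.3168 × 1.981 = 1.14157
DKK→PLN→SEK→DKK: 0.5295 × 3.293 × 0.5747 = 1.00207
Maximum is DKK→SEK→PLN→DKK at 1.1416; arbitrage exists.

1.1416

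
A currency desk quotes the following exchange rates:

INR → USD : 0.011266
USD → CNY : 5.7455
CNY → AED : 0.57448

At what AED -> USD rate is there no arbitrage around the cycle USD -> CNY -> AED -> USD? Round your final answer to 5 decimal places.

0.30297

Known legs of the cycle: 5.7455 × 0.57448 = 3.30067484
For no arbitrage the full-cycle product must be 1, so the missing rate is 1 / 3.30067484 ≈ 0.3029683.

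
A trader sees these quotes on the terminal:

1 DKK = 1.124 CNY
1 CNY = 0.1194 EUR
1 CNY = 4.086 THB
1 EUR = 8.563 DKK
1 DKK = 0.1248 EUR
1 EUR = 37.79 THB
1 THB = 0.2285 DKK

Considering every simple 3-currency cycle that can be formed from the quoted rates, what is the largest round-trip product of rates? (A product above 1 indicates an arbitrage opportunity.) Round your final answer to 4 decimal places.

DKK→CNY→EUR→DKK: 1.124 × 0.1194 × 8.563 = 1.14920
DKK→EUR→THB→DKK: 0.1248 × 37.79 × 0.2285 = 1.07765
DKK→CNY→THB→DKK: 1.124 × 4.086 × 0.2285 = 1.04942
Maximum is DKK→CNY→EUR→DKK at 1.1492; arbitrage exists.

1.1492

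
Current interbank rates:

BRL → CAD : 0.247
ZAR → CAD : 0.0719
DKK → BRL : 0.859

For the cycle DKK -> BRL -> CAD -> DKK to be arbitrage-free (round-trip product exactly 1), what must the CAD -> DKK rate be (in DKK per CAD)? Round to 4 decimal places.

Known legs of the cycle: 0.859 × 0.247 = 0.212173
For no arbitrage the full-cycle product must be 1, so the missing rate is 1 / 0.212173 ≈ 4.713135.

4.7131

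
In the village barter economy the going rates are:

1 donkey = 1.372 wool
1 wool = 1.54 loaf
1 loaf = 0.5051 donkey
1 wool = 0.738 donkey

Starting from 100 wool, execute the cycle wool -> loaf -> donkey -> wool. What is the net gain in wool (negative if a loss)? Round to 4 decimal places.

6.7216

100 wool × 1.54 = 154 loaf
154 loaf × 0.5051 = 77.7854 donkey
77.7854 donkey × 1.372 = 106.7215688 wool
Net change: 106.7215688 − 100 = 6.7215688 wool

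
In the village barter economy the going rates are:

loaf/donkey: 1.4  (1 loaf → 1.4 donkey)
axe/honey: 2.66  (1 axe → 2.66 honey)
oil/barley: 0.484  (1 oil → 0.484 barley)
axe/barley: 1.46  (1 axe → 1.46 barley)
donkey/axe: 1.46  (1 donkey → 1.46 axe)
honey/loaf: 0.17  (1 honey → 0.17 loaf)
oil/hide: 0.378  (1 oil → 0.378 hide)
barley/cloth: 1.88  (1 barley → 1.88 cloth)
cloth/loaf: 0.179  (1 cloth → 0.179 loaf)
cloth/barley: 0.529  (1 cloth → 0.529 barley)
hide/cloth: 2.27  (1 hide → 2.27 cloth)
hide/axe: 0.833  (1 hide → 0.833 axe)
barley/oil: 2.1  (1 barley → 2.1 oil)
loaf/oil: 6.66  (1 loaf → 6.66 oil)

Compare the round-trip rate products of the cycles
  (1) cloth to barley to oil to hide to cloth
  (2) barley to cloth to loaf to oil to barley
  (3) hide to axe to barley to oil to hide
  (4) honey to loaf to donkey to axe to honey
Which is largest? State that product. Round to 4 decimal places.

1.0848

(1) 0.529 × 2.1 × 0.378 × 2.27 = 0.95322
(2) 1.88 × 0.179 × 6.66 × 0.484 = 1.08475
(3) 0.833 × 1.46 × 2.1 × 0.378 = 0.96540
(4) 0.17 × 1.4 × 1.46 × 2.66 = 0.92430
Highest is cycle (2) at 1.0848 (>1, arbitrage).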